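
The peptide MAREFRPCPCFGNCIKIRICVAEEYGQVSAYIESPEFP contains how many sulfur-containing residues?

Cysteine (C, thiol) and methionine (M, thioether) are the two sulfur-containing amino acids.
Matching residues: M1, C8, C10, C14, C20.

5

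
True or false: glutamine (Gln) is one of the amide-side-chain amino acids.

True

Only N (asparagine) and Q (glutamine) carry a side-chain carboxamide.
Glutamine is in this group.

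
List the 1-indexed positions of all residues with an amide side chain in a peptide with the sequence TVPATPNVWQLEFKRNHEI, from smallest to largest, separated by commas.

The amide-side-chain residues are Asn (N) and Gln (Q).
Matching residues: N7, Q10, N16.

7, 10, 16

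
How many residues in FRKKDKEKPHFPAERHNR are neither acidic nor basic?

6

Acidic: D, E. Basic: K, R, H. All other residues are neither.
Matching residues: F1, P9, F11, P12, A13, N17.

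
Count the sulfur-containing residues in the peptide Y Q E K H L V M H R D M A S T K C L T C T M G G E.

Cysteine (C, thiol) and methionine (M, thioether) are the two sulfur-containing amino acids.
Matching residues: M8, M12, C17, C20, M22.

5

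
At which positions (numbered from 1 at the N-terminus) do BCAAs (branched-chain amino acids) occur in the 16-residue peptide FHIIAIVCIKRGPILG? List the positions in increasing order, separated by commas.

The BCAAs are Val, Leu, and Ile — aliphatic side chains with a branch point.
Matching residues: I3, I4, I6, V7, I9, I14, L15.

3, 4, 6, 7, 9, 14, 15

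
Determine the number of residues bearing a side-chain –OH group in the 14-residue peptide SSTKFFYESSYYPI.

8

Serine (S), threonine (T), and tyrosine (Y) each carry a hydroxyl group on the side chain.
Matching residues: S1, S2, T3, Y7, S9, S10, Y11, Y12.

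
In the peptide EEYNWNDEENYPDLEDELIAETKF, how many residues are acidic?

Only D (aspartate) and E (glutamate) carry a side-chain carboxylic acid.
Matching residues: E1, E2, D7, E8, E9, D13, E15, D16, E17, E21.

10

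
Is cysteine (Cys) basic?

No

The basic amino acids are Lys (K), Arg (R), and His (H).
Cysteine is not in this group.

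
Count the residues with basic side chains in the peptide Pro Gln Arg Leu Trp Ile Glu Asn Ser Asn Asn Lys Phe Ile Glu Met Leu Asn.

2

K, R, and H are the three residues with basic side chains (ε-amine, guanidinium, and imidazole respectively).
Matching residues: Arg3, Lys12.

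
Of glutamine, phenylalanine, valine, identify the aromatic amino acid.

The aromatic amino acids are Phe (F, benzyl), Trp (W, indole), and Tyr (Y, phenol).
Of the listed options, only phenylalanine belongs to this group.

phenylalanine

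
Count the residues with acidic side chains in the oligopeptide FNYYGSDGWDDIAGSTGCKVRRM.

3

Aspartate (D) and glutamate (E) have carboxylic-acid side chains and are the acidic amino acids.
Matching residues: D7, D10, D11.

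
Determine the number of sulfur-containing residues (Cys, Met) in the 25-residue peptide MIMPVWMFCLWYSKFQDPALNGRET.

Matching residues: M1, M3, M7, C9.

4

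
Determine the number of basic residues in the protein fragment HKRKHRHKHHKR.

12

Lysine (K), arginine (R), and histidine (H) have basic, nitrogen-containing side chains.
Matching residues: H1, K2, R3, K4, H5, R6, H7, K8, H9, H10, K11, R12.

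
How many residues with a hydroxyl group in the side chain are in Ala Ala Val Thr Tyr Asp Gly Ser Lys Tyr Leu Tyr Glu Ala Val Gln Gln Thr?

S, T, and Y are the three residues with a side-chain hydroxyl.
Matching residues: Thr4, Tyr5, Ser8, Tyr10, Tyr12, Thr18.

6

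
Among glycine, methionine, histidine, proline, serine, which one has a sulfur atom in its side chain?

The sulfur-bearing residues are cysteine (–SH) and methionine (–S–CH₃).
Of the listed options, only methionine belongs to this group.

methionine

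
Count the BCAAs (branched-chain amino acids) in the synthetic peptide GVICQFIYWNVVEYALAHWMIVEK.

Valine (V), leucine (L), and isoleucine (I) are the branched-chain amino acids.
Matching residues: V2, I3, I7, V11, V12, L16, I21, V22.

8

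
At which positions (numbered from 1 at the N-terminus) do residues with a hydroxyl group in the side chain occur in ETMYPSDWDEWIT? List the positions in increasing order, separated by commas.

Serine (S), threonine (T), and tyrosine (Y) each carry a hydroxyl group on the side chain.
Matching residues: T2, Y4, S6, T13.

2, 4, 6, 13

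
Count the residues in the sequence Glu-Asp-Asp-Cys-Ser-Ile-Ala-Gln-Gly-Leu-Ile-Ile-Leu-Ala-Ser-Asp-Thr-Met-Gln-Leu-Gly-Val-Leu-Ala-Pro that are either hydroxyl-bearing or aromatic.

3

Hydroxyl-bearing: S, T, Y. Aromatic: F, W, Y.
Hydroxyl-bearing residues here: Ser5, Ser15, Thr17 (3).
Aromatic residues here: none (0).
(Y belongs to both groups, but none appear in this sequence.) Total = 3 + 0 = 3.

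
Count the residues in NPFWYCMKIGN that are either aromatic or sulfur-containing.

Aromatic: F, W, Y. Sulfur-containing: C, M.
Aromatic residues here: F3, W4, Y5 (3).
Sulfur-containing residues here: C6, M7 (2).
The two groups share no amino acid, so total = 3 + 2 = 5.

5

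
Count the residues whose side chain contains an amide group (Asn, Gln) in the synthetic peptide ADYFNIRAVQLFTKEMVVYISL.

Matching residues: N5, Q10.

2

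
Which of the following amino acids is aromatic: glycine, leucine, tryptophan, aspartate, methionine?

F, W, and Y each carry an aromatic ring on the side chain.
Of the listed options, only tryptophan belongs to this group.

tryptophan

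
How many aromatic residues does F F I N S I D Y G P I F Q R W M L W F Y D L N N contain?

Phenylalanine (F), tryptophan (W), and tyrosine (Y) have aromatic ring side chains.
Matching residues: F1, F2, Y8, F12, W15, W18, F19, Y20.

8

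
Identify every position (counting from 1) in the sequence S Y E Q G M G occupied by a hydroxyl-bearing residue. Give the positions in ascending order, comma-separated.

Serine (S), threonine (T), and tyrosine (Y) each carry a hydroxyl group on the side chain.
Matching residues: S1, Y2.

1, 2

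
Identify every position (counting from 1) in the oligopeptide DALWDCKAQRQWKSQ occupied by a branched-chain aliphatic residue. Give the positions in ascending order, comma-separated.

3

Matching residues: L3.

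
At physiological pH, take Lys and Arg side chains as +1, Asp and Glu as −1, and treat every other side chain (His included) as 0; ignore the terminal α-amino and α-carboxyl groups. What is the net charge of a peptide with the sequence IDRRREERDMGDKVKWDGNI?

Positive (K, R): R3, R4, R5, R8, K13, K15 → +6.
Negative (D, E): D2, E6, E7, D9, D12, D17 → −6.
Net charge = (+6) + (−6) = 0.

0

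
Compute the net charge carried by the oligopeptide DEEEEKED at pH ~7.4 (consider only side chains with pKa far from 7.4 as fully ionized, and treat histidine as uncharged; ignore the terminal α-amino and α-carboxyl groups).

The side chains ionized at physiological pH are Lys/Arg (+1) and Asp/Glu (−1); with His treated as neutral, nothing else contributes.
Positive (K, R): K6 → +1.
Negative (D, E): D1, E2, E3, E4, E5, E7, D8 → −7.
Net charge = (+1) + (−7) = −6.

-6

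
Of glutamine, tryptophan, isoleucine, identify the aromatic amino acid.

tryptophan

The aromatic amino acids are Phe (F, benzyl), Trp (W, indole), and Tyr (Y, phenol).
Of the listed options, only tryptophan belongs to this group.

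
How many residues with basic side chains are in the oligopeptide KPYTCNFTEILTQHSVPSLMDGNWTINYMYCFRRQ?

4

Lysine (K), arginine (R), and histidine (H) have basic, nitrogen-containing side chains.
Matching residues: K1, H14, R33, R34.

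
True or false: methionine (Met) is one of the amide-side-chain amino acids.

False

Only N (asparagine) and Q (glutamine) carry a side-chain carboxamide.
Methionine is not in this group.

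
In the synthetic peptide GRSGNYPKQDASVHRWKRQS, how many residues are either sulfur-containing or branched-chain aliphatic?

Sulfur-containing: C, M. Branched-chain aliphatic: I, L, V.
Sulfur-containing residues here: none (0).
Branched-chain aliphatic residues here: V13 (1).
The two groups share no amino acid, so total = 0 + 1 = 1.

1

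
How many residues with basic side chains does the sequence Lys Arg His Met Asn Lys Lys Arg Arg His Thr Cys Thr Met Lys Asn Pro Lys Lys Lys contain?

12

The basic amino acids are Lys (K), Arg (R), and His (H).
Matching residues: Lys1, Arg2, His3, Lys6, Lys7, Arg8, Arg9, His10, Lys15, Lys18, Lys19, Lys20.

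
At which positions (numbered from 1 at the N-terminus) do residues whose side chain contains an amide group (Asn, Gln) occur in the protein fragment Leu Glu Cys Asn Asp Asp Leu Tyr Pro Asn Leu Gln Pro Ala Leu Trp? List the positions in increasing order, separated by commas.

Matching residues: Asn4, Asn10, Gln12.

4, 10, 12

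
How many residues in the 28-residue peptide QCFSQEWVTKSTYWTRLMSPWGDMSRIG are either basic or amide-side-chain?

5

Basic: H, K, R. Amide-side-chain: N, Q.
Basic residues here: K10, R16, R26 (3).
Amide-side-chain residues here: Q1, Q5 (2).
The two groups share no amino acid, so total = 3 + 2 = 5.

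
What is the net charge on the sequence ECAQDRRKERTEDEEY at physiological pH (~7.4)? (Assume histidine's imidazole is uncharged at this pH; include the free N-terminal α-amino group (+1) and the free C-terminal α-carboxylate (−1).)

-3

The side chains ionized at physiological pH are Lys/Arg (+1) and Asp/Glu (−1); with His treated as neutral, nothing else contributes.
Positive (K, R): R6, R7, K8, R10 → +4.
Negative (D, E): E1, D5, E9, E12, D13, E14, E15 → −7.
The N-terminus (+1) and C-terminus (−1) cancel.
Net charge = (+4) + (−7) = −3.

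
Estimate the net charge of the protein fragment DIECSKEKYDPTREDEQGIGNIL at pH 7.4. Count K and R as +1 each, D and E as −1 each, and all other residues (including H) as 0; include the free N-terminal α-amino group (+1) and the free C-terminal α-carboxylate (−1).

Positive (K, R): K6, K8, R13 → +3.
Negative (D, E): D1, E3, E7, D10, E14, D15, E16 → −7.
The N-terminus (+1) and C-terminus (−1) cancel.
Net charge = (+3) + (−7) = −4.

-4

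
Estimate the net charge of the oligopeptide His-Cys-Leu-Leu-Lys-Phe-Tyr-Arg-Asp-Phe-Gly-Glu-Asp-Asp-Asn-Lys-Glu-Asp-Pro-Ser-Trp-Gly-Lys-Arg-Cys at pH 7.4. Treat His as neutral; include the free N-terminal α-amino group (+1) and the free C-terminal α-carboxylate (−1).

-1

Near pH 7.4, K and R contribute +1 each, D and E contribute −1 each, and every other side chain (His included, as stated) is uncharged.
Positive (K, R): Lys5, Arg8, Lys16, Lys23, Arg24 → +5.
Negative (D, E): Asp9, Glu12, Asp13, Asp14, Glu17, Asp18 → −6.
The N-terminus (+1) and C-terminus (−1) cancel.
Net charge = (+5) + (−6) = −1.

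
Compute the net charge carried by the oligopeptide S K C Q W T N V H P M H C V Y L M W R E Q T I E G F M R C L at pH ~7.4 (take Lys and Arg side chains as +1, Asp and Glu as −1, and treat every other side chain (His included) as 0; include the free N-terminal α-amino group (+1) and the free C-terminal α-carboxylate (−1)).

Positive (K, R): K2, R19, R28 → +3.
Negative (D, E): E20, E24 → −2.
The N-terminus (+1) and C-terminus (−1) cancel.
Net charge = (+3) + (−2) = +1.

+1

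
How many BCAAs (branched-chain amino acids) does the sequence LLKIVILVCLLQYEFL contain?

10

V, L, and I make up the branched-chain aliphatic group.
Matching residues: L1, L2, I4, V5, I6, L7, V8, L10, L11, L16.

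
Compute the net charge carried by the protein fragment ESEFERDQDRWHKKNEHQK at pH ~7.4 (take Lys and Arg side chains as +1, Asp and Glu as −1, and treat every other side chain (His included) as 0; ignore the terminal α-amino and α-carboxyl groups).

Positive (K, R): R6, R10, K13, K14, K19 → +5.
Negative (D, E): E1, E3, E5, D7, D9, E16 → −6.
Net charge = (+5) + (−6) = −1.

-1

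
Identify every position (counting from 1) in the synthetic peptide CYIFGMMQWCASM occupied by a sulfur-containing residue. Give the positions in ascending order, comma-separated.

1, 6, 7, 10, 13

Matching residues: C1, M6, M7, C10, M13.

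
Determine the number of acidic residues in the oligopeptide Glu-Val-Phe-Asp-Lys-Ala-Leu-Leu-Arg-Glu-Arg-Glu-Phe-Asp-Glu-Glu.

7

The acidic residues are Asp (D) and Glu (E), whose side chains end in a carboxylate group.
Matching residues: Glu1, Asp4, Glu10, Glu12, Asp14, Glu15, Glu16.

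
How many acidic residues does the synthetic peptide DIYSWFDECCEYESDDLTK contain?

The acidic residues are Asp (D) and Glu (E), whose side chains end in a carboxylate group.
Matching residues: D1, D7, E8, E11, E13, D15, D16.

7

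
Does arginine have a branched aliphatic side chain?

No

V, L, and I make up the branched-chain aliphatic group.
Arginine is not in this group.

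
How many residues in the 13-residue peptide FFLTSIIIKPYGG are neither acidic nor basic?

Acidic: D, E. Basic: K, R, H. All other residues are neither.
Matching residues: F1, F2, L3, T4, S5, I6, I7, I8, P10, Y11, G12, G13.

12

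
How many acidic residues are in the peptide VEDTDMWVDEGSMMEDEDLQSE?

10

Only D (aspartate) and E (glutamate) carry a side-chain carboxylic acid.
Matching residues: E2, D3, D5, D9, E10, E15, D16, E17, D18, E22.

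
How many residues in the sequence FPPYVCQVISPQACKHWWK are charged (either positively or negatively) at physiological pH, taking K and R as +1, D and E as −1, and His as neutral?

2

Charged side chains at pH ~7.4: K, R (positive); D, E (negative).
Matching residues: K15, K19.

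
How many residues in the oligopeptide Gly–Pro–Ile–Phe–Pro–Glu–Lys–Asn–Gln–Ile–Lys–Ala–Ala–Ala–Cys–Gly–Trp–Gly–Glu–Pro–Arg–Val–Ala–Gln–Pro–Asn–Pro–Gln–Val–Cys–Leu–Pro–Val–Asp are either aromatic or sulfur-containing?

4

Aromatic: F, W, Y. Sulfur-containing: C, M.
Aromatic residues here: Phe4, Trp17 (2).
Sulfur-containing residues here: Cys15, Cys30 (2).
The two groups share no amino acid, so total = 2 + 2 = 4.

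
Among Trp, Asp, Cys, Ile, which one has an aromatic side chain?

Trp

The aromatic amino acids are Phe (F, benzyl), Trp (W, indole), and Tyr (Y, phenol).
Of the listed options, only Trp belongs to this group.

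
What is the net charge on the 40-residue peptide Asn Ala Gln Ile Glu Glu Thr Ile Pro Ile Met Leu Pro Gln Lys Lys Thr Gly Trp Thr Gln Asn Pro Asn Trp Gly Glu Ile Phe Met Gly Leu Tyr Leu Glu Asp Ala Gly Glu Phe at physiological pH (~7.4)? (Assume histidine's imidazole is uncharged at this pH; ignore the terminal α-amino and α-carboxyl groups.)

At pH ~7.4 the Lys and Arg side chains are protonated (+1), the Asp and Glu side chains are deprotonated (−1), and with His taken as neutral all other side chains carry no charge.
Positive (K, R): Lys15, Lys16 → +2.
Negative (D, E): Glu5, Glu6, Glu27, Glu35, Asp36, Glu39 → −6.
Net charge = (+2) + (−6) = −4.

-4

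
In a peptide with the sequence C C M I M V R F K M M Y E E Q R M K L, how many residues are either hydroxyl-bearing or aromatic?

2

Hydroxyl-bearing: S, T, Y. Aromatic: F, W, Y.
Hydroxyl-bearing residues here: Y12 (1).
Aromatic residues here: F8, Y12 (2).
Y is in both groups, so the 1 Y residue must not be double-counted.
Total = 1 + 2 − 1 = 2.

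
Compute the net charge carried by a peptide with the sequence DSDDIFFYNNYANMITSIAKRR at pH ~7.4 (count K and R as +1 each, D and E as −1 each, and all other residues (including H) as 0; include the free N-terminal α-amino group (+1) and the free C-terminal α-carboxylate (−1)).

Positive (K, R): K20, R21, R22 → +3.
Negative (D, E): D1, D3, D4 → −3.
The N-terminus (+1) and C-terminus (−1) cancel.
Net charge = (+3) + (−3) = 0.

0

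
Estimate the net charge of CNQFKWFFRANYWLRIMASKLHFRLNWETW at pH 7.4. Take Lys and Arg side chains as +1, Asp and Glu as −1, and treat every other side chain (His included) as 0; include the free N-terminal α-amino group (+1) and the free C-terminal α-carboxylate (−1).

Positive (K, R): K5, R9, R15, K20, R24 → +5.
Negative (D, E): E28 → −1.
The N-terminus (+1) and C-terminus (−1) cancel.
Net charge = (+5) + (−1) = +4.

+4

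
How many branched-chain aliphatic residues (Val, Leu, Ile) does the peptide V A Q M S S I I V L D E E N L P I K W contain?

Matching residues: V1, I7, I8, V9, L10, L15, I17.

7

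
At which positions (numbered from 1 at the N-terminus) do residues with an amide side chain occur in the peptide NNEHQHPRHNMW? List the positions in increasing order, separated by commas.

Only N (asparagine) and Q (glutamine) carry a side-chain carboxamide.
Matching residues: N1, N2, Q5, N10.

1, 2, 5, 10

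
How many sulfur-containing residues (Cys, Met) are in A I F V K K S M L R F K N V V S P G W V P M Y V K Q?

Matching residues: M8, M22.

2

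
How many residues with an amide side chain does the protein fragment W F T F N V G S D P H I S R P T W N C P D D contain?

2

Only N (asparagine) and Q (glutamine) carry a side-chain carboxamide.
Matching residues: N5, N18.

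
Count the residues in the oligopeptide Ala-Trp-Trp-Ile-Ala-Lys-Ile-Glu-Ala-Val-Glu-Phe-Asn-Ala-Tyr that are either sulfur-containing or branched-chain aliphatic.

Sulfur-containing: C, M. Branched-chain aliphatic: I, L, V.
Sulfur-containing residues here: none (0).
Branched-chain aliphatic residues here: Ile4, Ile7, Val10 (3).
The two groups share no amino acid, so total = 0 + 3 = 3.

3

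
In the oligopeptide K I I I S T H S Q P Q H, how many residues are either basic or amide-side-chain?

Basic: H, K, R. Amide-side-chain: N, Q.
Basic residues here: K1, H7, H12 (3).
Amide-side-chain residues here: Q9, Q11 (2).
The two groups share no amino acid, so total = 3 + 2 = 5.

5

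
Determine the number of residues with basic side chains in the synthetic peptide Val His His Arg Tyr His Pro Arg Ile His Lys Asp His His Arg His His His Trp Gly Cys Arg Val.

K, R, and H are the three residues with basic side chains (ε-amine, guanidinium, and imidazole respectively).
Matching residues: His2, His3, Arg4, His6, Arg8, His10, Lys11, His13, His14, Arg15, His16, His17, His18, Arg22.

14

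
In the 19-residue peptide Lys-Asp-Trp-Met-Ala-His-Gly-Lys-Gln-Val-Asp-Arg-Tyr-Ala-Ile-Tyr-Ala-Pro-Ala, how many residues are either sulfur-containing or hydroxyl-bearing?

Sulfur-containing: C, M. Hydroxyl-bearing: S, T, Y.
Sulfur-containing residues here: Met4 (1).
Hydroxyl-bearing residues here: Tyr13, Tyr16 (2).
The two groups share no amino acid, so total = 1 + 2 = 3.

3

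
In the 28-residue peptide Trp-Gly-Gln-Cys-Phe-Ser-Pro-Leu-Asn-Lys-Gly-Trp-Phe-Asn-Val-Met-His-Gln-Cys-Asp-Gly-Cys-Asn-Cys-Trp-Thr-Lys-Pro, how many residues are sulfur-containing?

5

Only Cys (C) and Met (M) have a sulfur atom in the side chain.
Matching residues: Cys4, Met16, Cys19, Cys22, Cys24.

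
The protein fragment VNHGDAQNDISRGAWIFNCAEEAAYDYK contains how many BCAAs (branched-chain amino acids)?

3

V, L, and I make up the branched-chain aliphatic group.
Matching residues: V1, I10, I16.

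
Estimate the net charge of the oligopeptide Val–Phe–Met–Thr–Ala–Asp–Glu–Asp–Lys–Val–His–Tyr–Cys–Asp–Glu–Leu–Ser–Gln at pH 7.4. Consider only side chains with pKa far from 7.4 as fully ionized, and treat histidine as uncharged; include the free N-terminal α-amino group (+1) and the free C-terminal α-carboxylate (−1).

The side chains ionized at physiological pH are Lys/Arg (+1) and Asp/Glu (−1); with His treated as neutral, nothing else contributes.
Positive (K, R): Lys9 → +1.
Negative (D, E): Asp6, Glu7, Asp8, Asp14, Glu15 → −5.
The N-terminus (+1) and C-terminus (−1) cancel.
Net charge = (+1) + (−5) = −4.

-4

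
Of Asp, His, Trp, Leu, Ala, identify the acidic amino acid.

The acidic residues are Asp (D) and Glu (E), whose side chains end in a carboxylate group.
Of the listed options, only Asp belongs to this group.

Asp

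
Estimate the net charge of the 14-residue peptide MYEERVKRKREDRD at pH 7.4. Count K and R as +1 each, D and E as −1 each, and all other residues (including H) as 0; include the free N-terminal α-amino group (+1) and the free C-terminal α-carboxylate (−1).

Positive (K, R): R5, K7, R8, K9, R10, R13 → +6.
Negative (D, E): E3, E4, E11, D12, D14 → −5.
The N-terminus (+1) and C-terminus (−1) cancel.
Net charge = (+6) + (−5) = +1.

+1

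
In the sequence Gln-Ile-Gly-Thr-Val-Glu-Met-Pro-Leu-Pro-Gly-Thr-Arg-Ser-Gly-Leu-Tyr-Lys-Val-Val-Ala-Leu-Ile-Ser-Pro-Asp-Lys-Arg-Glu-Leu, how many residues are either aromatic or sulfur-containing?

Aromatic: F, W, Y. Sulfur-containing: C, M.
Aromatic residues here: Tyr17 (1).
Sulfur-containing residues here: Met7 (1).
The two groups share no amino acid, so total = 1 + 1 = 2.

2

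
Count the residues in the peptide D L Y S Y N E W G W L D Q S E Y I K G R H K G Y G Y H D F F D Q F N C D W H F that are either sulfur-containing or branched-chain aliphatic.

4

Sulfur-containing: C, M. Branched-chain aliphatic: I, L, V.
Sulfur-containing residues here: C35 (1).
Branched-chain aliphatic residues here: L2, L11, I17 (3).
The two groups share no amino acid, so total = 1 + 3 = 4.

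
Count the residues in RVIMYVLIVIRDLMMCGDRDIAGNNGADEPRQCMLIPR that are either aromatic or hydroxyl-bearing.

1

Aromatic: F, W, Y. Hydroxyl-bearing: S, T, Y.
Aromatic residues here: Y5 (1).
Hydroxyl-bearing residues here: Y5 (1).
Y is in both groups, so the 1 Y residue must not be double-counted.
Total = 1 + 1 − 1 = 1.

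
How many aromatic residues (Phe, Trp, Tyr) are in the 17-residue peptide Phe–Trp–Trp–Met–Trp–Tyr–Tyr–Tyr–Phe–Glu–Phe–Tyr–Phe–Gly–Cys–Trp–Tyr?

Matching residues: Phe1, Trp2, Trp3, Trp5, Tyr6, Tyr7, Tyr8, Phe9, Phe11, Tyr12, Phe13, Trp16, Tyr17.

13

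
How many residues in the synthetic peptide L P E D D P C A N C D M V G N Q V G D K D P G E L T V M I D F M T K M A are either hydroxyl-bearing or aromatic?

Hydroxyl-bearing: S, T, Y. Aromatic: F, W, Y.
Hydroxyl-bearing residues here: T26, T33 (2).
Aromatic residues here: F31 (1).
(Y belongs to both groups, but none appear in this sequence.) Total = 2 + 1 = 3.

3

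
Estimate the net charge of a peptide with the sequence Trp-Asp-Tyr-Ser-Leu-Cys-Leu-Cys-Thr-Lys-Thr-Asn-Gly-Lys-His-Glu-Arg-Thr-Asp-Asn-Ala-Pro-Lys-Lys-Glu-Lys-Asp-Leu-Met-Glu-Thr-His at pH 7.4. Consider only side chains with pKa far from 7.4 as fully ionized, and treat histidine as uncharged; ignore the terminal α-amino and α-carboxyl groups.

Near pH 7.4, K and R contribute +1 each, D and E contribute −1 each, and every other side chain (His included, as stated) is uncharged.
Positive (K, R): Lys10, Lys14, Arg17, Lys23, Lys24, Lys26 → +6.
Negative (D, E): Asp2, Glu16, Asp19, Glu25, Asp27, Glu30 → −6.
Net charge = (+6) + (−6) = 0.

0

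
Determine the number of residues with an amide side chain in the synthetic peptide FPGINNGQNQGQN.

7

Only N (asparagine) and Q (glutamine) carry a side-chain carboxamide.
Matching residues: N5, N6, Q8, N9, Q10, Q12, N13.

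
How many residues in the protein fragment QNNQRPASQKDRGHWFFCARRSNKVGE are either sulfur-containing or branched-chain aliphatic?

Sulfur-containing: C, M. Branched-chain aliphatic: I, L, V.
Sulfur-containing residues here: C18 (1).
Branched-chain aliphatic residues here: V25 (1).
The two groups share no amino acid, so total = 1 + 1 = 2.

2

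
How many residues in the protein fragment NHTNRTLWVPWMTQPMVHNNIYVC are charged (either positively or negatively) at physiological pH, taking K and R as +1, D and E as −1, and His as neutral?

1

Charged side chains at pH ~7.4: K, R (positive); D, E (negative).
Matching residues: R5.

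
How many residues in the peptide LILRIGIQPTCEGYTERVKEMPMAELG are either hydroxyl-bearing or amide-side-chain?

Hydroxyl-bearing: S, T, Y. Amide-side-chain: N, Q.
Hydroxyl-bearing residues here: T10, Y14, T15 (3).
Amide-side-chain residues here: Q8 (1).
The two groups share no amino acid, so total = 3 + 1 = 4.

4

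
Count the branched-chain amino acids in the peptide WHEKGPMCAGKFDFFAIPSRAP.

The BCAAs are Val, Leu, and Ile — aliphatic side chains with a branch point.
Matching residues: I17.

1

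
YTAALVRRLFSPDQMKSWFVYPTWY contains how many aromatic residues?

7

The aromatic amino acids are Phe (F, benzyl), Trp (W, indole), and Tyr (Y, phenol).
Matching residues: Y1, F10, W18, F19, Y21, W24, Y25.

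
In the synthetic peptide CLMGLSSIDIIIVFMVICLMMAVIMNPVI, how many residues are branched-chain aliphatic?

The BCAAs are Val, Leu, and Ile — aliphatic side chains with a branch point.
Matching residues: L2, L5, I8, I10, I11, I12, V13, V16, I17, L19, V23, I24, V28, I29.

14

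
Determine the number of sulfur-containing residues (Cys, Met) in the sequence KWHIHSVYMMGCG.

3

Matching residues: M9, M10, C12.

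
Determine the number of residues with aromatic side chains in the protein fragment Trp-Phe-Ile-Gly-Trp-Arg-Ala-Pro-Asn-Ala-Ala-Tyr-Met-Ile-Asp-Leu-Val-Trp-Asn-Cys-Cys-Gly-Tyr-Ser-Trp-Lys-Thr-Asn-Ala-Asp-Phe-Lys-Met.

8

The aromatic amino acids are Phe (F, benzyl), Trp (W, indole), and Tyr (Y, phenol).
Matching residues: Trp1, Phe2, Trp5, Tyr12, Trp18, Tyr23, Trp25, Phe31.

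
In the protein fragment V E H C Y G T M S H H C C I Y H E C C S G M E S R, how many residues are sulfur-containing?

Only Cys (C) and Met (M) have a sulfur atom in the side chain.
Matching residues: C4, M8, C12, C13, C18, C19, M22.

7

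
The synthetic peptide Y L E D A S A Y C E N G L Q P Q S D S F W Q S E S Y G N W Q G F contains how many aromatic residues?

Phenylalanine (F), tryptophan (W), and tyrosine (Y) have aromatic ring side chains.
Matching residues: Y1, Y8, F20, W21, Y26, W29, F32.

7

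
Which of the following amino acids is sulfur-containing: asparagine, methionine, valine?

methionine

Only Cys (C) and Met (M) have a sulfur atom in the side chain.
Of the listed options, only methionine belongs to this group.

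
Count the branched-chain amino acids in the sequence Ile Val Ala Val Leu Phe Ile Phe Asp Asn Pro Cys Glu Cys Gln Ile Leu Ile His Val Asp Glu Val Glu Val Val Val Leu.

The BCAAs are Val, Leu, and Ile — aliphatic side chains with a branch point.
Matching residues: Ile1, Val2, Val4, Leu5, Ile7, Ile16, Leu17, Ile18, Val20, Val23, Val25, Val26, Val27, Leu28.

14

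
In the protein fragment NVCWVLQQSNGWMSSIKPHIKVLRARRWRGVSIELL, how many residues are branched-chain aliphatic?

11

The BCAAs are Val, Leu, and Ile — aliphatic side chains with a branch point.
Matching residues: V2, V5, L6, I16, I20, V22, L23, V31, I33, L35, L36.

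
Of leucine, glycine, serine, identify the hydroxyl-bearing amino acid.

Serine (S), threonine (T), and tyrosine (Y) each carry a hydroxyl group on the side chain.
Of the listed options, only serine belongs to this group.

serine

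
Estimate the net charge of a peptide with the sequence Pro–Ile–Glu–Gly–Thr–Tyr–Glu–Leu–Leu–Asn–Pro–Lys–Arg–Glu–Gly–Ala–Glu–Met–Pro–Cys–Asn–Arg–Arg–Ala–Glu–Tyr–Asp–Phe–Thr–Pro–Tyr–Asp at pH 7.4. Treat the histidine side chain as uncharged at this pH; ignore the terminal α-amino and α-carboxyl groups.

-3

Near pH 7.4, K and R contribute +1 each, D and E contribute −1 each, and every other side chain (His included, as stated) is uncharged.
Positive (K, R): Lys12, Arg13, Arg22, Arg23 → +4.
Negative (D, E): Glu3, Glu7, Glu14, Glu17, Glu25, Asp27, Asp32 → −7.
Net charge = (+4) + (−7) = −3.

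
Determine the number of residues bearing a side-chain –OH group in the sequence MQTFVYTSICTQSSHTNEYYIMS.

S, T, and Y are the three residues with a side-chain hydroxyl.
Matching residues: T3, Y6, T7, S8, T11, S13, S14, T16, Y19, Y20, S23.

11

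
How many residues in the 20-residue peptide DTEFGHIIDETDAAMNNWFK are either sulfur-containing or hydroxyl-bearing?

Sulfur-containing: C, M. Hydroxyl-bearing: S, T, Y.
Sulfur-containing residues here: M15 (1).
Hydroxyl-bearing residues here: T2, T11 (2).
The two groups share no amino acid, so total = 1 + 2 = 3.

3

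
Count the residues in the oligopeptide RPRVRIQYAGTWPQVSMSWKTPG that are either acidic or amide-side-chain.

Acidic: D, E. Amide-side-chain: N, Q.
Acidic residues here: none (0).
Amide-side-chain residues here: Q7, Q14 (2).
The two groups share no amino acid, so total = 0 + 2 = 2.

2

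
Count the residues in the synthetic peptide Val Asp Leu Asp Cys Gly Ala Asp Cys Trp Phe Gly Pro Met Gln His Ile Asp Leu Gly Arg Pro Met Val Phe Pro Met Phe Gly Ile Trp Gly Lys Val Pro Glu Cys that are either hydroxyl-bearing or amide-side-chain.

1

Hydroxyl-bearing: S, T, Y. Amide-side-chain: N, Q.
Hydroxyl-bearing residues here: none (0).
Amide-side-chain residues here: Gln15 (1).
The two groups share no amino acid, so total = 0 + 1 = 1.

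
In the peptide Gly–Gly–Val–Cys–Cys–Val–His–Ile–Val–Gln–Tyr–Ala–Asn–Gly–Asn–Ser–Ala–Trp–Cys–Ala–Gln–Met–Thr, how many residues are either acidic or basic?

Acidic: D, E. Basic: H, K, R.
Acidic residues here: none (0).
Basic residues here: His7 (1).
The two groups share no amino acid, so total = 0 + 1 = 1.

1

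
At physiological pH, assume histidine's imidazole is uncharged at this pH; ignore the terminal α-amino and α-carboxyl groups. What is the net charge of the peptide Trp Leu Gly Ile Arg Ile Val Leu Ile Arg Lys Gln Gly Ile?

At pH ~7.4 the Lys and Arg side chains are protonated (+1), the Asp and Glu side chains are deprotonated (−1), and with His taken as neutral all other side chains carry no charge.
Positive (K, R): Arg5, Arg10, Lys11 → +3.
Negative (D, E): none → −0.
Net charge = (+3) + (−0) = +3.

+3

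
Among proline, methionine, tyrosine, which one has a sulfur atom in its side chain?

methionine

The sulfur-bearing residues are cysteine (–SH) and methionine (–S–CH₃).
Of the listed options, only methionine belongs to this group.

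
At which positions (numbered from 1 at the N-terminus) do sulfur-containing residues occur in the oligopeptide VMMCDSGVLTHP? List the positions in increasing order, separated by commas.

2, 3, 4

Cysteine (C, thiol) and methionine (M, thioether) are the two sulfur-containing amino acids.
Matching residues: M2, M3, C4.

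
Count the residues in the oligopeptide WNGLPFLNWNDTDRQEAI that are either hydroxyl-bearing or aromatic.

Hydroxyl-bearing: S, T, Y. Aromatic: F, W, Y.
Hydroxyl-bearing residues here: T12 (1).
Aromatic residues here: W1, F6, W9 (3).
(Y belongs to both groups, but none appear in this sequence.) Total = 1 + 3 = 4.

4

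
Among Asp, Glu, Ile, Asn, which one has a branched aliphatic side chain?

Ile

Valine (V), leucine (L), and isoleucine (I) are the branched-chain amino acids.
Of the listed options, only Ile belongs to this group.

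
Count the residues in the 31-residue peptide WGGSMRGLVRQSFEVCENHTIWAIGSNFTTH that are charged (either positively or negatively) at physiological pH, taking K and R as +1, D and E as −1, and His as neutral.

4

Charged side chains at pH ~7.4: K, R (positive); D, E (negative).
Matching residues: R6, R10, E14, E17.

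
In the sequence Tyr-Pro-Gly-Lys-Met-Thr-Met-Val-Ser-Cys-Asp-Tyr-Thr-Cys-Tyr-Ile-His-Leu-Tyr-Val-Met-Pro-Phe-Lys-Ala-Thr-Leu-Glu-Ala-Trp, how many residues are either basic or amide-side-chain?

Basic: H, K, R. Amide-side-chain: N, Q.
Basic residues here: Lys4, His17, Lys24 (3).
Amide-side-chain residues here: none (0).
The two groups share no amino acid, so total = 3 + 0 = 3.

3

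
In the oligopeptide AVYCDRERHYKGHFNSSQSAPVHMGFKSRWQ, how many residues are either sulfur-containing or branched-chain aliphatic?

4

Sulfur-containing: C, M. Branched-chain aliphatic: I, L, V.
Sulfur-containing residues here: C4, M24 (2).
Branched-chain aliphatic residues here: V2, V22 (2).
The two groups share no amino acid, so total = 2 + 2 = 4.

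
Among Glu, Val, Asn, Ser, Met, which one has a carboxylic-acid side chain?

Glu

Aspartate (D) and glutamate (E) have carboxylic-acid side chains and are the acidic amino acids.
Of the listed options, only Glu belongs to this group.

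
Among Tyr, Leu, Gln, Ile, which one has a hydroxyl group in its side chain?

Tyr

S, T, and Y are the three residues with a side-chain hydroxyl.
Of the listed options, only Tyr belongs to this group.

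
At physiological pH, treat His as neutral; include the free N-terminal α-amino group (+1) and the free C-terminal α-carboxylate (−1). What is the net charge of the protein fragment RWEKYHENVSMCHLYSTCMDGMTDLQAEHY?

The side chains ionized at physiological pH are Lys/Arg (+1) and Asp/Glu (−1); with His treated as neutral, nothing else contributes.
Positive (K, R): R1, K4 → +2.
Negative (D, E): E3, E7, D20, D24, E28 → −5.
The N-terminus (+1) and C-terminus (−1) cancel.
Net charge = (+2) + (−5) = −3.

-3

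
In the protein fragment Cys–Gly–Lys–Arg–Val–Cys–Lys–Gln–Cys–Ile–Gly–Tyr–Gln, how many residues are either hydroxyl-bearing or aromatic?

1

Hydroxyl-bearing: S, T, Y. Aromatic: F, W, Y.
Hydroxyl-bearing residues here: Tyr12 (1).
Aromatic residues here: Tyr12 (1).
Y is in both groups, so the 1 Y residue must not be double-counted.
Total = 1 + 1 − 1 = 1.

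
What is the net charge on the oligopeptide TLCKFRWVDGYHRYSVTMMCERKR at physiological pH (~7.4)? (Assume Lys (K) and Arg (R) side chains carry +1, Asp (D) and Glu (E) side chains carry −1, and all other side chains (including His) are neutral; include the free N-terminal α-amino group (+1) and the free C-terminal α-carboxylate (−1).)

+4

Positive (K, R): K4, R6, R13, R22, K23, R24 → +6.
Negative (D, E): D9, E21 → −2.
The N-terminus (+1) and C-terminus (−1) cancel.
Net charge = (+6) + (−2) = +4.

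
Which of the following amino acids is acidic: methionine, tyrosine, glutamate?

Aspartate (D) and glutamate (E) have carboxylic-acid side chains and are the acidic amino acids.
Of the listed options, only glutamate belongs to this group.

glutamate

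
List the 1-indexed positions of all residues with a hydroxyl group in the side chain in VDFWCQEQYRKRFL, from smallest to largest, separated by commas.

The –OH-bearing residues are Ser, Thr (aliphatic alcohols), and Tyr (phenol).
Matching residues: Y9.

9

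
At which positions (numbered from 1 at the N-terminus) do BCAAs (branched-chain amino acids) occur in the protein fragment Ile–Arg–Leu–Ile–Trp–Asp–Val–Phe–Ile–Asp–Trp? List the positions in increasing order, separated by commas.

Valine (V), leucine (L), and isoleucine (I) are the branched-chain amino acids.
Matching residues: Ile1, Leu3, Ile4, Val7, Ile9.

1, 3, 4, 7, 9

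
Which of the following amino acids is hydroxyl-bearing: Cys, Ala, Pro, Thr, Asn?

Thr

S, T, and Y are the three residues with a side-chain hydroxyl.
Of the listed options, only Thr belongs to this group.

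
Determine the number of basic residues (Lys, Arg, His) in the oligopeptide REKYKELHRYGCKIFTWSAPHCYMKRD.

Matching residues: R1, K3, K5, H8, R9, K13, H21, K25, R26.

9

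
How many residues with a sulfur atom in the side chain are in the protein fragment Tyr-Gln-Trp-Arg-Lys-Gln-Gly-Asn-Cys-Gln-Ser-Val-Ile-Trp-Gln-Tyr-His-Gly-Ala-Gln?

1

The sulfur-bearing residues are cysteine (–SH) and methionine (–S–CH₃).
Matching residues: Cys9.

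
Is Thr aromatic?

The aromatic amino acids are Phe (F, benzyl), Trp (W, indole), and Tyr (Y, phenol).
Threonine is not in this group.

No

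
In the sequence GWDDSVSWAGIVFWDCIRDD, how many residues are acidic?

Only D (aspartate) and E (glutamate) carry a side-chain carboxylic acid.
Matching residues: D3, D4, D15, D19, D20.

5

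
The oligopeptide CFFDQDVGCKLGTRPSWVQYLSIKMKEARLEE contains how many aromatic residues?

4

Phenylalanine (F), tryptophan (W), and tyrosine (Y) have aromatic ring side chains.
Matching residues: F2, F3, W17, Y20.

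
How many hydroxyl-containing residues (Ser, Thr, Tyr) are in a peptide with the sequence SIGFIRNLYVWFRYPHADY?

Matching residues: S1, Y9, Y14, Y19.

4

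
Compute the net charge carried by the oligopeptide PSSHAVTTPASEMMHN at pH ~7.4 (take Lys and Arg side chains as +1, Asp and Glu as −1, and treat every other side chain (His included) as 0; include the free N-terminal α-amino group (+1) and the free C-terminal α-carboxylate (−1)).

Positive (K, R): none → +0.
Negative (D, E): E12 → −1.
The N-terminus (+1) and C-terminus (−1) cancel.
Net charge = (+0) + (−1) = −1.

-1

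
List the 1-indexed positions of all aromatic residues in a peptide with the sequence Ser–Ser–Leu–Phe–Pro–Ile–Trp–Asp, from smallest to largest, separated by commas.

The aromatic amino acids are Phe (F, benzyl), Trp (W, indole), and Tyr (Y, phenol).
Matching residues: Phe4, Trp7.

4, 7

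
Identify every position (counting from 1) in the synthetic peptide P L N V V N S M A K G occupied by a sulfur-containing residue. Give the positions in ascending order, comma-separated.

The sulfur-bearing residues are cysteine (–SH) and methionine (–S–CH₃).
Matching residues: M8.

8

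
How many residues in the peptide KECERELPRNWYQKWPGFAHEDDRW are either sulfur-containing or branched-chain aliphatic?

2

Sulfur-containing: C, M. Branched-chain aliphatic: I, L, V.
Sulfur-containing residues here: C3 (1).
Branched-chain aliphatic residues here: L7 (1).
The two groups share no amino acid, so total = 1 + 1 = 2.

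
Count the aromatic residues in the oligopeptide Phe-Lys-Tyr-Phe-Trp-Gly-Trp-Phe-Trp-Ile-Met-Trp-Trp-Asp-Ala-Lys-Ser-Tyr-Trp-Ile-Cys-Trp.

The aromatic amino acids are Phe (F, benzyl), Trp (W, indole), and Tyr (Y, phenol).
Matching residues: Phe1, Tyr3, Phe4, Trp5, Trp7, Phe8, Trp9, Trp12, Trp13, Tyr18, Trp19, Trp22.

12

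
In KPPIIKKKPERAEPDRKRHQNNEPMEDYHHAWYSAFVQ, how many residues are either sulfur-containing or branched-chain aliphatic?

4

Sulfur-containing: C, M. Branched-chain aliphatic: I, L, V.
Sulfur-containing residues here: M25 (1).
Branched-chain aliphatic residues here: I4, I5, V37 (3).
The two groups share no amino acid, so total = 1 + 3 = 4.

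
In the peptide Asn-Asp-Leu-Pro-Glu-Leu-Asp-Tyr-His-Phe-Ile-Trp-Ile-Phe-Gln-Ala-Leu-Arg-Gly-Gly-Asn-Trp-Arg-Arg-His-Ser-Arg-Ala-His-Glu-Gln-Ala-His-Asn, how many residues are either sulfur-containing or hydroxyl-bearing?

Sulfur-containing: C, M. Hydroxyl-bearing: S, T, Y.
Sulfur-containing residues here: none (0).
Hydroxyl-bearing residues here: Tyr8, Ser26 (2).
The two groups share no amino acid, so total = 0 + 2 = 2.

2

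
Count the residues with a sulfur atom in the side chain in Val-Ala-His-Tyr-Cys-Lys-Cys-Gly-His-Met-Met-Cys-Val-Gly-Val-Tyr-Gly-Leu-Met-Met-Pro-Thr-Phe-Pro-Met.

The sulfur-bearing residues are cysteine (–SH) and methionine (–S–CH₃).
Matching residues: Cys5, Cys7, Met10, Met11, Cys12, Met19, Met20, Met25.

8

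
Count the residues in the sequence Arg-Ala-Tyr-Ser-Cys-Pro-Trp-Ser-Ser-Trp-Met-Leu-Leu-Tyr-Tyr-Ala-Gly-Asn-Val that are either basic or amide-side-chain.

2

Basic: H, K, R. Amide-side-chain: N, Q.
Basic residues here: Arg1 (1).
Amide-side-chain residues here: Asn18 (1).
The two groups share no amino acid, so total = 1 + 1 = 2.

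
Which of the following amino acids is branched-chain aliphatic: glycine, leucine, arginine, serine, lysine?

leucine

V, L, and I make up the branched-chain aliphatic group.
Of the listed options, only leucine belongs to this group.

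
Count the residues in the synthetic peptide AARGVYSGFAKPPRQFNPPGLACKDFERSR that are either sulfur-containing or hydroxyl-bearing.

Sulfur-containing: C, M. Hydroxyl-bearing: S, T, Y.
Sulfur-containing residues here: C23 (1).
Hydroxyl-bearing residues here: Y6, S7, S29 (3).
The two groups share no amino acid, so total = 1 + 3 = 4.

4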